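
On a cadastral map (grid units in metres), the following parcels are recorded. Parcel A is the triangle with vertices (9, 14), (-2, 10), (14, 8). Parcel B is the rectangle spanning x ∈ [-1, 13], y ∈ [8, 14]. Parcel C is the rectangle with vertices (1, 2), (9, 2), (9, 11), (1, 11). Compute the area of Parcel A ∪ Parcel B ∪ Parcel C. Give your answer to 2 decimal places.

132.78

By inclusion–exclusion:
Individual areas: |Parcel A| = 43, |Parcel B| = 84, |Parcel C| = 72.
|Parcel A∩Parcel B| = 42.2182.
|Parcel A∩Parcel C| = 15.
|Parcel B∩Parcel C|: x∈[1,9], y∈[8,11] → 8·3 = 24.
|Parcel A∩Parcel B∩Parcel C| = 15.
|Parcel A ∪ Parcel B ∪ Parcel C| = 199 − 81.2182 + 15 = 132.78.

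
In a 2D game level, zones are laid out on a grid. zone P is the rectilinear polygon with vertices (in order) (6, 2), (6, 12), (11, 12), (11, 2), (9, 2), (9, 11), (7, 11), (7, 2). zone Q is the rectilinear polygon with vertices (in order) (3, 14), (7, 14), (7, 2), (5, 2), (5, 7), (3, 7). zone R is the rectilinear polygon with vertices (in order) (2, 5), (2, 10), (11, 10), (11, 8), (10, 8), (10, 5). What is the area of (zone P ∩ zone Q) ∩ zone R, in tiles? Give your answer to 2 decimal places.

The region (zone P ∩ zone Q) ∩ zone R is the polygon with vertices (7,5), (6,5), (6,10), (7,10).
By the shoelace formula its area is 5.00.

5.00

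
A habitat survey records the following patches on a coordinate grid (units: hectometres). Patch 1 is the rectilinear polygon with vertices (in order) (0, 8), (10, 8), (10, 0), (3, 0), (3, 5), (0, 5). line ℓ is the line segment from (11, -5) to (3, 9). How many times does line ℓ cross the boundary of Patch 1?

2

The segment meets the boundary at (3.571,8), (8.143,0).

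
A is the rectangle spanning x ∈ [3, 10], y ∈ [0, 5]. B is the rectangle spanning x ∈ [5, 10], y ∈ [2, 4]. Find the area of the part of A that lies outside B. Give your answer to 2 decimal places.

|A∩B|: x∈[5,10], y∈[2,4] → 5·2 = 10.
|A| = 35.
|A ∖ B| = |A| − |A∩B| = 35 − 10 = 25.00.

25.00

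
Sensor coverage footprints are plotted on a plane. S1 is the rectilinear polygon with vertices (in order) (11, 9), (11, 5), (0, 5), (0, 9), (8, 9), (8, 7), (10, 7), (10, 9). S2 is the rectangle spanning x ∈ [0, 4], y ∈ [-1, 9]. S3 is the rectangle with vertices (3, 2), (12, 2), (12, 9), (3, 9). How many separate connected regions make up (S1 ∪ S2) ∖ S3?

1

(S1 ∪ S2) ∖ S3 is a single connected region.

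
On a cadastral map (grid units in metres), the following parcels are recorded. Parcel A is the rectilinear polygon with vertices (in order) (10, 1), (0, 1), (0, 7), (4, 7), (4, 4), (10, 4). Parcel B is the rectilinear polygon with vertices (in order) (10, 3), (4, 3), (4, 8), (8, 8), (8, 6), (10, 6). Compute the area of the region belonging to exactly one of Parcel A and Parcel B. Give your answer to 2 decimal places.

56.00

|Parcel A| = 42, |Parcel B| = 26, |Parcel A∩Parcel B| = 6.
|Parcel A △ Parcel B| = |Parcel A| + |Parcel B| − 2·|Parcel A∩Parcel B| = 42 + 26 − 12 = 56.00.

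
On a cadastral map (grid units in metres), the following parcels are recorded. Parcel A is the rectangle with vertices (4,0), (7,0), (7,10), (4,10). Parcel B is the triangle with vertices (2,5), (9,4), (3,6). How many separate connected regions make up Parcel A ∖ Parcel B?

2

Parcel A ∖ Parcel B splits into 2 disjoint pieces (area 13.5, area 14.5).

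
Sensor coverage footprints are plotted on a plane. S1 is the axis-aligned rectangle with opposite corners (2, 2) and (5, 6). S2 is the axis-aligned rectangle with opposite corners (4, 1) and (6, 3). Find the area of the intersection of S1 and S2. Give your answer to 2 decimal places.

1.00

|S1∩S2|: x∈[4,5], y∈[2,3] → 1·1 = 1.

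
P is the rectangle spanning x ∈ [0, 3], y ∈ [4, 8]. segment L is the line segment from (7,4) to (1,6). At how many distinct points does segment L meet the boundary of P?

The segment meets the boundary at (3,5.333).

1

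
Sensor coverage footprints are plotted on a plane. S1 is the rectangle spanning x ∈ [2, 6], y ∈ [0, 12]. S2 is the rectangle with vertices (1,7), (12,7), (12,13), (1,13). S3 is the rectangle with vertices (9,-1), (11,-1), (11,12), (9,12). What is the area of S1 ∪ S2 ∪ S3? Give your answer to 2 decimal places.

110.00

By inclusion–exclusion:
Individual areas: |S1| = 48, |S2| = 66, |S3| = 26.
|S1∩S2|: x∈[2,6], y∈[7,12] → 4·5 = 20.
|S1∩S3| = 0 (no overlap).
|S2∩S3|: x∈[9,11], y∈[7,12] → 2·5 = 10.
|S1∩S2∩S3| = 0.
|S1 ∪ S2 ∪ S3| = 140 − 30 + 0 = 110.00.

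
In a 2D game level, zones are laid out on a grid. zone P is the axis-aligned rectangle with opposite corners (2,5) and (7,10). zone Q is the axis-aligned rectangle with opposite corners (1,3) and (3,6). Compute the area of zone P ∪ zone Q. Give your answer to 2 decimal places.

By inclusion–exclusion:
Individual areas: |zone P| = 25, |zone Q| = 6.
|zone P∩zone Q|: x∈[2,3], y∈[5,6] → 1·1 = 1.
|zone P ∪ zone Q| = 31 − 1 = 30.00.

30.00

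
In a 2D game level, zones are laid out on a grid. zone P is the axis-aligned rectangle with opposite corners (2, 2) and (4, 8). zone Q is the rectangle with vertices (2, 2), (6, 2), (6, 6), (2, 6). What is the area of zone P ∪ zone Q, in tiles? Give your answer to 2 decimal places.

20.00

By inclusion–exclusion:
Individual areas: |zone P| = 12, |zone Q| = 16.
|zone P∩zone Q|: x∈[2,4], y∈[2,6] → 2·4 = 8.
|zone P ∪ zone Q| = 28 − 8 = 20.00.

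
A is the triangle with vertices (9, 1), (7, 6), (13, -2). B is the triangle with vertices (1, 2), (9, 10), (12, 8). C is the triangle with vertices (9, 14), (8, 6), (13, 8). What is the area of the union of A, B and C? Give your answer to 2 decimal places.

By inclusion–exclusion:
Individual areas: |A| = 7, |B| = 20, |C| = 19.
|A∩B| = 0.0539.
|A∩C| = 0.
|B∩C| = 8.1071.
|A∩B∩C| = 0.
|A ∪ B ∪ C| = 46 − 8.1611 + 0 = 37.84.

37.84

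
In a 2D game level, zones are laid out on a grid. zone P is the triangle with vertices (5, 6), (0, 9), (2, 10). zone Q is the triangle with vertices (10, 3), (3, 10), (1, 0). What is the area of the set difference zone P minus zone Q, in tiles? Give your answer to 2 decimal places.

|zone P| = 5.5, |zone P∩zone Q| = 2.0263.
|zone P ∖ zone Q| = |zone P| − |zone P∩zone Q| = 5.5 − 2.0263 = 3.47.

3.47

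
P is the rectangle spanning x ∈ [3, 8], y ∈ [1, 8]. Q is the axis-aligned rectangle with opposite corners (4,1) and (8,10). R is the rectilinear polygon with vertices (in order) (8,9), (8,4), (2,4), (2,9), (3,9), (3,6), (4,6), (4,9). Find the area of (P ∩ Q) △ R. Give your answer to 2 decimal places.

|P ∩ Q| = 28.
|(P ∩ Q) ∩ R| = 16.
|(P ∩ Q) △ R| = 28 + 27 − 32 = 23.00.

23.00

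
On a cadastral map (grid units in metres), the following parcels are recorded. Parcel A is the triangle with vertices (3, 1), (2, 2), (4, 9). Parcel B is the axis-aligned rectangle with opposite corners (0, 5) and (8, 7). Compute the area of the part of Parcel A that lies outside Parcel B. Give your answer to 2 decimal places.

|Parcel A| = 4.5, |Parcel A∩Parcel B| = 0.9643.
|Parcel A ∖ Parcel B| = |Parcel A| − |Parcel A∩Parcel B| = 4.5 − 0.9643 = 3.54.

3.54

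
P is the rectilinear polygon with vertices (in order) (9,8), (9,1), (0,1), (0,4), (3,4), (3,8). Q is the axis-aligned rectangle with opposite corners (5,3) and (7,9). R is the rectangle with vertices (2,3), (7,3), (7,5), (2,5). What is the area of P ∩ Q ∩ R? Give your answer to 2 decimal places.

The intersection is the polygon with vertices (7,3), (5,3), (5,5), (7,5).
By the shoelace formula its area is 4.00.

4.00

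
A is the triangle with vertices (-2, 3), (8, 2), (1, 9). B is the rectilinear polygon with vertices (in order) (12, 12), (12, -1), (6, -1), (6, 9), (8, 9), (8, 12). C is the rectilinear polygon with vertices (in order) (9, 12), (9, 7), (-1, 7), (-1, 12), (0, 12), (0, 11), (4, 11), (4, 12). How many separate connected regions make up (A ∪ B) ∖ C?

1

(A ∪ B) ∖ C is a single connected region.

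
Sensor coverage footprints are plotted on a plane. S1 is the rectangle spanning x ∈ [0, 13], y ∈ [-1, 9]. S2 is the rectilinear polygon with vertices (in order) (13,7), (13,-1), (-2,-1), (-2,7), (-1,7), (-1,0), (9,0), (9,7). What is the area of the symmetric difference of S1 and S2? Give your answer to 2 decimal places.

|S1| = 130, |S2| = 50, |S1∩S2| = 41.
|S1 △ S2| = |S1| + |S2| − 2·|S1∩S2| = 130 + 50 − 82 = 98.00.

98.00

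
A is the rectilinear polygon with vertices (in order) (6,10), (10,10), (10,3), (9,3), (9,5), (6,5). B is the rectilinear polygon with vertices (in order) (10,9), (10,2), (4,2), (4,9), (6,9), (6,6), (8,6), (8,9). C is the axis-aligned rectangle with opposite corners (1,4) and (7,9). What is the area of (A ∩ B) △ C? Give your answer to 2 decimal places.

|A ∩ B| = 12.
|(A ∩ B) ∩ C| = 1.
|(A ∩ B) △ C| = 12 + 30 − 2 = 40.00.

40.00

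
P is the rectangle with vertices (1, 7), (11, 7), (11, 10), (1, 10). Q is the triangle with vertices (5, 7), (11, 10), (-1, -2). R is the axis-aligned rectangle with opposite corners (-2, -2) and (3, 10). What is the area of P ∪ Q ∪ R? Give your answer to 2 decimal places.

By inclusion–exclusion:
Individual areas: |P| = 30, |Q| = 18, |R| = 60.
|P∩Q| = 4.5.
|P∩R|: x∈[1,3], y∈[7,10] → 2·3 = 6.
|Q∩R| = 4.
|P∩Q∩R| = 0.
|P ∪ Q ∪ R| = 108 − 14.5 + 0 = 93.50.

93.50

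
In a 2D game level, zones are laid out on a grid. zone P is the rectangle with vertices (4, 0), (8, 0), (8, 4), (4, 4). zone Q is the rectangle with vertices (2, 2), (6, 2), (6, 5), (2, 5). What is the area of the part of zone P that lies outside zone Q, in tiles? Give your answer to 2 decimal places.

12.00

|zone P∩zone Q|: x∈[4,6], y∈[2,4] → 2·2 = 4.
|zone P| = 16.
|zone P ∖ zone Q| = |zone P| − |zone P∩zone Q| = 16 − 4 = 12.00.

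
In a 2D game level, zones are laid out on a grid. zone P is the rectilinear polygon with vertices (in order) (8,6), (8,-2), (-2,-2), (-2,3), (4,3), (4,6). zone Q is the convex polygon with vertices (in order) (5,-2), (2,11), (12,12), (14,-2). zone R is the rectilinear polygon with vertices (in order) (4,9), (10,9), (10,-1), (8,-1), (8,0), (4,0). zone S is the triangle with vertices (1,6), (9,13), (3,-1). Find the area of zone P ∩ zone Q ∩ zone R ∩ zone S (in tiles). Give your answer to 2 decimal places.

The intersection is the polygon with vertices (4,3), (4,6), (6,6), (4.15,1.683), (4,2.333).
By the shoelace formula its area is 4.59.

4.59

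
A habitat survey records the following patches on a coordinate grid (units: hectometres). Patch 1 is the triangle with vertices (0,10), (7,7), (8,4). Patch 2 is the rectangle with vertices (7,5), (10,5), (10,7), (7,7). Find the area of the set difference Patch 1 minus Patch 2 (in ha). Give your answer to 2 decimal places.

|Patch 1| = 9, |Patch 1∩Patch 2| = 0.6667.
|Patch 1 ∖ Patch 2| = |Patch 1| − |Patch 1∩Patch 2| = 9 − 0.6667 = 8.33.

8.33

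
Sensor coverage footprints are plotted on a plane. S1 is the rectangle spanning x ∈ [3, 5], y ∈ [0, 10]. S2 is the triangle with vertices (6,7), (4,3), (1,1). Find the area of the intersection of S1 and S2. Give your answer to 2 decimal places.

The intersection is the polygon with vertices (5,5), (4,3), (3,2.333), (3,3.4), (5,5.8).
By the shoelace formula its area is 2.53.

2.53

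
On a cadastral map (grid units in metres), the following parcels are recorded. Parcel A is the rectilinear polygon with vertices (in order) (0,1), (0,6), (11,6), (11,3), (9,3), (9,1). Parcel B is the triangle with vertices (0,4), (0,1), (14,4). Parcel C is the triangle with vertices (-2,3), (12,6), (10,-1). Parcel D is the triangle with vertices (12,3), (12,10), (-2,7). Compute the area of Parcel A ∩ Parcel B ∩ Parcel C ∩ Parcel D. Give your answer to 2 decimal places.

The intersection is the polygon with vertices (11,3.357), (10.857,3.326), (8.5,4), (11,4).
By the shoelace formula its area is 0.89.

0.89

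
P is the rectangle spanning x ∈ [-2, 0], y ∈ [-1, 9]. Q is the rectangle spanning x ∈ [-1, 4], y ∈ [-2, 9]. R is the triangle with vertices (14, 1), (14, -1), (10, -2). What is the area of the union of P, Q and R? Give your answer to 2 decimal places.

69.00

By inclusion–exclusion:
Individual areas: |P| = 20, |Q| = 55, |R| = 4.
|P∩Q|: x∈[-1,0], y∈[-1,9] → 1·10 = 10.
|P∩R| = 0.
|Q∩R| = 0.
|P∩Q∩R| = 0.
|P ∪ Q ∪ R| = 79 − 10 + 0 = 69.00.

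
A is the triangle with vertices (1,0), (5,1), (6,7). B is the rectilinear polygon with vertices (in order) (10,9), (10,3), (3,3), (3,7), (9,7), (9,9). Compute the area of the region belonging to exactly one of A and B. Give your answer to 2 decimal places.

32.74

|A| = 11.5, |B| = 30, |A∩B| = 4.381.
|A △ B| = |A| + |B| − 2·|A∩B| = 11.5 + 30 − 8.7619 = 32.74.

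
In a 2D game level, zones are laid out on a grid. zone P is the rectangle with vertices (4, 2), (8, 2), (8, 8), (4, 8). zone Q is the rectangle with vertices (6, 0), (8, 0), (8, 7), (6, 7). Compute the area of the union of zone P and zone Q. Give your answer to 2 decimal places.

28.00

By inclusion–exclusion:
Individual areas: |zone P| = 24, |zone Q| = 14.
|zone P∩zone Q|: x∈[6,8], y∈[2,7] → 2·5 = 10.
|zone P ∪ zone Q| = 38 − 10 = 28.00.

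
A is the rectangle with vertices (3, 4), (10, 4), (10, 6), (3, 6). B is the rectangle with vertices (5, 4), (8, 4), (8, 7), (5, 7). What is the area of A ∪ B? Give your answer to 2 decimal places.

By inclusion–exclusion:
Individual areas: |A| = 14, |B| = 9.
|A∩B|: x∈[5,8], y∈[4,6] → 3·2 = 6.
|A ∪ B| = 23 − 6 = 17.00.

17.00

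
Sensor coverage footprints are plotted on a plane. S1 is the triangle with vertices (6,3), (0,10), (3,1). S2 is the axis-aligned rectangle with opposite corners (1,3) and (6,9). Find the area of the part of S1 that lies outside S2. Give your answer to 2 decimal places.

|S1| = 16.5, |S1∩S2| = 11.9167.
|S1 ∖ S2| = |S1| − |S1∩S2| = 16.5 − 11.9167 = 4.58.

4.58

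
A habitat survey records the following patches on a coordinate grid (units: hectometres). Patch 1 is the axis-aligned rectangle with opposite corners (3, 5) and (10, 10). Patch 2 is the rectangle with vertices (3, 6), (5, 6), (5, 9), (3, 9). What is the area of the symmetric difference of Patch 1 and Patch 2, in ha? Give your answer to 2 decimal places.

|Patch 1∩Patch 2|: x∈[3,5], y∈[6,9] → 2·3 = 6.
|Patch 1 △ Patch 2| = |Patch 1| + |Patch 2| − 2·|Patch 1∩Patch 2| = 35 + 6 − 12 = 29.00.

29.00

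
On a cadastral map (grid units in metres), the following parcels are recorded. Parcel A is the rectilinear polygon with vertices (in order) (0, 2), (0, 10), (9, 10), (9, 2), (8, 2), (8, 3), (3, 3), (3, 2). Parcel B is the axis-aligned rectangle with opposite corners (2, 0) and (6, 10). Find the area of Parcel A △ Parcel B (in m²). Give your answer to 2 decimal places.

49.00

|Parcel A| = 67, |Parcel B| = 40, |Parcel A∩Parcel B| = 29.
|Parcel A △ Parcel B| = |Parcel A| + |Parcel B| − 2·|Parcel A∩Parcel B| = 67 + 40 − 58 = 49.00.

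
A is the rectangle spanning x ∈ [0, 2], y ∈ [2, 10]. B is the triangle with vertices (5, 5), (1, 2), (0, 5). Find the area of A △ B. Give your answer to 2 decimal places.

|A| = 16, |B| = 7.5, |A∩B| = 4.125.
|A △ B| = |A| + |B| − 2·|A∩B| = 16 + 7.5 − 8.25 = 15.25.

15.25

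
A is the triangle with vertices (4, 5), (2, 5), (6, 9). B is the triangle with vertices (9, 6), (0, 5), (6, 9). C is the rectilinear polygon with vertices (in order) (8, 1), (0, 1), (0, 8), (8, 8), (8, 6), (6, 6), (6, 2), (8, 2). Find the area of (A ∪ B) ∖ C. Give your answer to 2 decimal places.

2.25

|A ∪ B| = 15.6912.
|(A ∪ B) ∩ C| = 13.4412.
|(A ∪ B) ∖ C| = 15.6912 − 13.4412 = 2.25.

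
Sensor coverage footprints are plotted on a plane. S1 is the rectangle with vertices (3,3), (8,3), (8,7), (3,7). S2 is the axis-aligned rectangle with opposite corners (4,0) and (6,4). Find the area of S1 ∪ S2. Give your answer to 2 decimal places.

26.00

By inclusion–exclusion:
Individual areas: |S1| = 20, |S2| = 8.
|S1∩S2|: x∈[4,6], y∈[3,4] → 2·1 = 2.
|S1 ∪ S2| = 28 − 2 = 26.00.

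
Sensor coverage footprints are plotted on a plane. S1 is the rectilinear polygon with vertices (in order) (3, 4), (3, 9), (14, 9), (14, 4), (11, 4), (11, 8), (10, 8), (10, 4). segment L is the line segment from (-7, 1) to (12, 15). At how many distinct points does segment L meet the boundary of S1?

2

The segment meets the boundary at (3.857,9), (3,8.368).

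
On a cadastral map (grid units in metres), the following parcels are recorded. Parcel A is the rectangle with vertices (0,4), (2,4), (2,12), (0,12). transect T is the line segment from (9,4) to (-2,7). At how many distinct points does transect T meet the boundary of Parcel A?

2

The segment meets the boundary at (0,6.455), (2,5.909).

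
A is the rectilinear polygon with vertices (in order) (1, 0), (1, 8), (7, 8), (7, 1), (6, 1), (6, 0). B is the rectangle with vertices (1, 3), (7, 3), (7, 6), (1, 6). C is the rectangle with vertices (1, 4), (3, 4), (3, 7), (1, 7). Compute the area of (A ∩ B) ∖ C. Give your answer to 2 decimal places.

14.00

|A ∩ B| = 18.
|(A ∩ B) ∩ C| = 4.
|(A ∩ B) ∖ C| = 18 − 4 = 14.00.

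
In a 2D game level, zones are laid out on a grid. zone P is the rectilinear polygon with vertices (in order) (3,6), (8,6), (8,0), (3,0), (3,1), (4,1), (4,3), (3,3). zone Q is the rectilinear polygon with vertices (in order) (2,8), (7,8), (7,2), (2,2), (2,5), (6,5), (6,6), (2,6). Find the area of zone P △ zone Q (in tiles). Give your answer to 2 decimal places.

|zone P| = 28, |zone Q| = 26, |zone P∩zone Q| = 12.
|zone P △ zone Q| = |zone P| + |zone Q| − 2·|zone P∩zone Q| = 28 + 26 − 24 = 30.00.

30.00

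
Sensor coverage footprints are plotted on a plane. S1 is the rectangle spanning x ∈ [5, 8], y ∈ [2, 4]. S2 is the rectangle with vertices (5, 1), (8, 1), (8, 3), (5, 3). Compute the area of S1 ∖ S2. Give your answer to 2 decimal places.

3.00

|S1∩S2|: x∈[5,8], y∈[2,3] → 3·1 = 3.
|S1| = 6.
|S1 ∖ S2| = |S1| − |S1∩S2| = 6 − 3 = 3.00.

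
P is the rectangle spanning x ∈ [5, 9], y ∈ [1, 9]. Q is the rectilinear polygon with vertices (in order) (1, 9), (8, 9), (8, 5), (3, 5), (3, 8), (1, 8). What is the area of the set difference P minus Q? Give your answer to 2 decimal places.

|P| = 32, |P∩Q| = 12.
|P ∖ Q| = |P| − |P∩Q| = 32 − 12 = 20.00.

20.00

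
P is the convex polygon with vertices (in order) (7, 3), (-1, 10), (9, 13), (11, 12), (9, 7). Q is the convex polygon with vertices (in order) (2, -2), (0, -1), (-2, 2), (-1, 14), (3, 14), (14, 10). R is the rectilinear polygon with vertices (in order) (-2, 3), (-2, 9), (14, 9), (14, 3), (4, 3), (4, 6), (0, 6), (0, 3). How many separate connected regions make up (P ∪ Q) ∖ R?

2

(P ∪ Q) ∖ R splits into 2 disjoint pieces (area 56.5406, area 38.4583).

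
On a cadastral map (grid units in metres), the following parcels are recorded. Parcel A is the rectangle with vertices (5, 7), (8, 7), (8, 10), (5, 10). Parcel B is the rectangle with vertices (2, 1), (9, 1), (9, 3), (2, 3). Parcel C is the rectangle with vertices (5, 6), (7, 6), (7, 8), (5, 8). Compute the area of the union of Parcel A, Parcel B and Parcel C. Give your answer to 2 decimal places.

25.00

By inclusion–exclusion:
Individual areas: |Parcel A| = 9, |Parcel B| = 14, |Parcel C| = 4.
|Parcel A∩Parcel B| = 0 (no overlap).
|Parcel A∩Parcel C|: x∈[5,7], y∈[7,8] → 2·1 = 2.
|Parcel B∩Parcel C| = 0 (no overlap).
|Parcel A∩Parcel B∩Parcel C| = 0.
|Parcel A ∪ Parcel B ∪ Parcel C| = 27 − 2 + 0 = 25.00.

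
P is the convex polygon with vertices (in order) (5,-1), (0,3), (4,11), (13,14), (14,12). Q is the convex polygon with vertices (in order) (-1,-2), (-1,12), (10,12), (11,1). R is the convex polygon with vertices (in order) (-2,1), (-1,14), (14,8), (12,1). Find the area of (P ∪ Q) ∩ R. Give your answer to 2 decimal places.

121.05

The region (P ∪ Q) ∩ R is the polygon with vertices (-1,12), (4,12), (11.831,8.867), (10.464,6.893), (11,1), (-1,1).
By the shoelace formula its area is 121.05.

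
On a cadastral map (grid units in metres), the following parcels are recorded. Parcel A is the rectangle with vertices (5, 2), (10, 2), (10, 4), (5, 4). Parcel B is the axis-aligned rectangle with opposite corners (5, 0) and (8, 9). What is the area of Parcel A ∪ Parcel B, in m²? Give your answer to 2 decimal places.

31.00

By inclusion–exclusion:
Individual areas: |Parcel A| = 10, |Parcel B| = 27.
|Parcel A∩Parcel B|: x∈[5,8], y∈[2,4] → 3·2 = 6.
|Parcel A ∪ Parcel B| = 37 − 6 = 31.00.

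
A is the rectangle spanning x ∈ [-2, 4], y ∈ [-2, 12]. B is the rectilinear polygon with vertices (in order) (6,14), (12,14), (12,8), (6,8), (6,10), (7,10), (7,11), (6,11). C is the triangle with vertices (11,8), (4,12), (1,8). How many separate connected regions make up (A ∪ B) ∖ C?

2

(A ∪ B) ∖ C splits into 2 disjoint pieces (area 78, area 28.4286).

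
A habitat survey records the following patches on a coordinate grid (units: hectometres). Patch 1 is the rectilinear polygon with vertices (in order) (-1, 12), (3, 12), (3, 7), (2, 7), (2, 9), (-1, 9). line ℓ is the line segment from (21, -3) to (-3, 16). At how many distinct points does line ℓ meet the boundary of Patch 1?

The segment meets the boundary at (2.053,12), (3,11.25).

2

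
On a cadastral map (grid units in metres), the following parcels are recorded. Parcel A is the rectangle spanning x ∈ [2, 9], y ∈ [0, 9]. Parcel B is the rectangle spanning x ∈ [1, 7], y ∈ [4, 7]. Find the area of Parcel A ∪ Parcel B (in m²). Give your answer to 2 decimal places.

By inclusion–exclusion:
Individual areas: |Parcel A| = 63, |Parcel B| = 18.
|Parcel A∩Parcel B|: x∈[2,7], y∈[4,7] → 5·3 = 15.
|Parcel A ∪ Parcel B| = 81 − 15 = 66.00.

66.00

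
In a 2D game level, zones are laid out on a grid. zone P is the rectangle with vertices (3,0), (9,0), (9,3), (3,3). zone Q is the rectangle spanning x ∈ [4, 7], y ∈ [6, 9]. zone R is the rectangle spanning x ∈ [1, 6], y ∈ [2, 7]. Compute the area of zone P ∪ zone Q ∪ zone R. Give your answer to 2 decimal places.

47.00

By inclusion–exclusion:
Individual areas: |zone P| = 18, |zone Q| = 9, |zone R| = 25.
|zone P∩zone Q| = 0 (no overlap).
|zone P∩zone R|: x∈[3,6], y∈[2,3] → 3·1 = 3.
|zone Q∩zone R|: x∈[4,6], y∈[6,7] → 2·1 = 2.
|zone P∩zone Q∩zone R| = 0.
|zone P ∪ zone Q ∪ zone R| = 52 − 5 + 0 = 47.00.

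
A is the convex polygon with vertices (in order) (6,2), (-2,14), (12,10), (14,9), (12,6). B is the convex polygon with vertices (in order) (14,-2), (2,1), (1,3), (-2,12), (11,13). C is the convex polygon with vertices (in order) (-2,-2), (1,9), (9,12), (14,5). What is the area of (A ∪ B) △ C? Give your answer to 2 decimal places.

90.82

|A ∪ B| = 168.8634.
|(A ∪ B) ∩ C| = 95.5203.
|(A ∪ B) △ C| = 168.8634 + 113 − 191.0406 = 90.82.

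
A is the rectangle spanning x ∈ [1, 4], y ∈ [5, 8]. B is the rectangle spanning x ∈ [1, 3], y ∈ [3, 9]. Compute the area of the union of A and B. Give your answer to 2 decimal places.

15.00

By inclusion–exclusion:
Individual areas: |A| = 9, |B| = 12.
|A∩B|: x∈[1,3], y∈[5,8] → 2·3 = 6.
|A ∪ B| = 21 − 6 = 15.00.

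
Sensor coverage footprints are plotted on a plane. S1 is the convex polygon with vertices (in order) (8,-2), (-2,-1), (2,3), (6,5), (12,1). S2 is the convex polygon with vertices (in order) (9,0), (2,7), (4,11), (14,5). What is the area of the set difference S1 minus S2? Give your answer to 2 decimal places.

|S1| = 55, |S1∩S2| = 11.5333.
|S1 ∖ S2| = |S1| − |S1∩S2| = 55 − 11.5333 = 43.47.

43.47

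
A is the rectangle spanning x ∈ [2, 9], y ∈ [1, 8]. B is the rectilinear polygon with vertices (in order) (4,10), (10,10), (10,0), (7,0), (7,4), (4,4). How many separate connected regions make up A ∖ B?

1

A ∖ B is a single connected region.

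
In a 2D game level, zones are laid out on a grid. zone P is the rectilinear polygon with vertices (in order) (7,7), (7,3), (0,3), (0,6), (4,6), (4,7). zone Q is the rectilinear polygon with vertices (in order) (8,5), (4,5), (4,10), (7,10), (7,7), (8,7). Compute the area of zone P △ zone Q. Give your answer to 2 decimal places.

|zone P| = 24, |zone Q| = 17, |zone P∩zone Q| = 6.
|zone P △ zone Q| = |zone P| + |zone Q| − 2·|zone P∩zone Q| = 24 + 17 − 12 = 29.00.

29.00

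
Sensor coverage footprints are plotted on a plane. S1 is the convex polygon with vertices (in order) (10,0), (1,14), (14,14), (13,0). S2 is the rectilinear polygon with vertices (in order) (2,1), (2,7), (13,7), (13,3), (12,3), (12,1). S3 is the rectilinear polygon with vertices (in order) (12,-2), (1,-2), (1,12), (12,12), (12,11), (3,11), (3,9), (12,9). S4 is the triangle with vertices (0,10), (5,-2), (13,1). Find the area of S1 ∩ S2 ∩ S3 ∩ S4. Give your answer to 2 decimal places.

7.93

The intersection is the polygon with vertices (12,1), (9.357,1), (6.436,5.545), (12,1.692).
By the shoelace formula its area is 7.93.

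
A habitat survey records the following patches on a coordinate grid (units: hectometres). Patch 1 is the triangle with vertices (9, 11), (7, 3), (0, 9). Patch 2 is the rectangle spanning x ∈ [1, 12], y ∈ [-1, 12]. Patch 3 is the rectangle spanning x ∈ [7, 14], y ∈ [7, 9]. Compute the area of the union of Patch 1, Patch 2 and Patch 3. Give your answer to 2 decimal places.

147.54

By inclusion–exclusion:
Individual areas: |Patch 1| = 34, |Patch 2| = 143, |Patch 3| = 14.
|Patch 1∩Patch 2| = 33.4603.
|Patch 1∩Patch 3| = 2.5.
|Patch 2∩Patch 3|: x∈[7,12], y∈[7,9] → 5·2 = 10.
|Patch 1∩Patch 2∩Patch 3| = 2.5.
|Patch 1 ∪ Patch 2 ∪ Patch 3| = 191 − 45.9603 + 2.5 = 147.54.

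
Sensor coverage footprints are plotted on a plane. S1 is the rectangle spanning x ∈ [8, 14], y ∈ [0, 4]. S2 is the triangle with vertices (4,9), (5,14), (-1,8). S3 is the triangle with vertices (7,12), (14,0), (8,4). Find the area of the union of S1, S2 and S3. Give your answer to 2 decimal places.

By inclusion–exclusion:
Individual areas: |S1| = 24, |S2| = 12, |S3| = 22.
|S1∩S2| = 0.
|S1∩S3| = 7.3333.
|S2∩S3| = 0.
|S1∩S2∩S3| = 0.
|S1 ∪ S2 ∪ S3| = 58 − 7.3333 + 0 = 50.67.

50.67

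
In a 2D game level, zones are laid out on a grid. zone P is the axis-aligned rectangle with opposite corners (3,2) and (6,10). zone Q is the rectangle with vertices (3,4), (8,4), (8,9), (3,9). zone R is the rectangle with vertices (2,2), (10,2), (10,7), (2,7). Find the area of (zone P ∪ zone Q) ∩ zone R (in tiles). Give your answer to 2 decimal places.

21.00

The region (zone P ∪ zone Q) ∩ zone R is the polygon with vertices (3,2), (3,4), (3,7), (8,7), (8,4), (6,4), (6,2).
By the shoelace formula its area is 21.00.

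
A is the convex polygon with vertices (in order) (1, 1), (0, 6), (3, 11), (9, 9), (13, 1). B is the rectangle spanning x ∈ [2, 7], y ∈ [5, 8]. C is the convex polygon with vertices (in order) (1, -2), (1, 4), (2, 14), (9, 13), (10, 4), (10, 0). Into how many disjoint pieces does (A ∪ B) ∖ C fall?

(A ∪ B) ∖ C splits into 2 disjoint pieces (area 4.14, area 9.6429).

2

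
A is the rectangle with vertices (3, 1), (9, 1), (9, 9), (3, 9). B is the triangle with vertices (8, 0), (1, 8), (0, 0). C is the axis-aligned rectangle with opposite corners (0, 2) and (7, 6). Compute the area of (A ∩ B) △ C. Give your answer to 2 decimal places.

25.65

|A ∩ B| = 9.7232.
|(A ∩ B) ∩ C| = 6.0357.
|(A ∩ B) △ C| = 9.7232 + 28 − 12.0714 = 25.65.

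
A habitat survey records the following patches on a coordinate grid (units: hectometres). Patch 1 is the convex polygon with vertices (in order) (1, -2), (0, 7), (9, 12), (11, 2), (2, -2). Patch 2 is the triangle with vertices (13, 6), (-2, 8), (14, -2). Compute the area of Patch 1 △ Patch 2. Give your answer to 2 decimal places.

85.63

|Patch 1| = 99, |Patch 2| = 59, |Patch 1∩Patch 2| = 36.1869.
|Patch 1 △ Patch 2| = |Patch 1| + |Patch 2| − 2·|Patch 1∩Patch 2| = 99 + 59 − 72.3739 = 85.63.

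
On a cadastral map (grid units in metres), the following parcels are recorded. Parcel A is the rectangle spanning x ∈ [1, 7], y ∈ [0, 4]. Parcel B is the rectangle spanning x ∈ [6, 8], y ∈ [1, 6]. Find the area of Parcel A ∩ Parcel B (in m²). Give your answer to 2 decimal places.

3.00

|Parcel A∩Parcel B|: x∈[6,7], y∈[1,4] → 1·3 = 3.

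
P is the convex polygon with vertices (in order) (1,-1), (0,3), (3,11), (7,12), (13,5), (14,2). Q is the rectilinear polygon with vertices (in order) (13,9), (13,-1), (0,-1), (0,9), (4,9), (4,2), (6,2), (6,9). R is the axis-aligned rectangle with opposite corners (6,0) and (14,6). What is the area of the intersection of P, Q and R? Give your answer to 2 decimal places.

34.84

The intersection is the polygon with vertices (6,6), (12.143,6), (13,5), (13,1.769), (6,0.154), (6,2).
By the shoelace formula its area is 34.84.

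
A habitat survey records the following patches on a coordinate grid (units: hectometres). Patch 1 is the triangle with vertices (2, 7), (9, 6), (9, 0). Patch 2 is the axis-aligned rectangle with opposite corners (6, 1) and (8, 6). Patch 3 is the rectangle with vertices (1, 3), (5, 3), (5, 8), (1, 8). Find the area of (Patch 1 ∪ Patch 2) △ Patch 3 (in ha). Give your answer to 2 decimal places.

35.29

|Patch 1 ∪ Patch 2| = 23.
|(Patch 1 ∪ Patch 2) ∩ Patch 3| = 3.8571.
|(Patch 1 ∪ Patch 2) △ Patch 3| = 23 + 20 − 7.7143 = 35.29.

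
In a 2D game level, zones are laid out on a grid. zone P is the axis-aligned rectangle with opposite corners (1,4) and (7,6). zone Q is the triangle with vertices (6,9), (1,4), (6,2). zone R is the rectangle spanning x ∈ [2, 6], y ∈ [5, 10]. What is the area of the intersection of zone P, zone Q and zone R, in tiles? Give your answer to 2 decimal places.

The intersection is the polygon with vertices (6,5), (2,5), (3,6), (6,6).
By the shoelace formula its area is 3.50.

3.50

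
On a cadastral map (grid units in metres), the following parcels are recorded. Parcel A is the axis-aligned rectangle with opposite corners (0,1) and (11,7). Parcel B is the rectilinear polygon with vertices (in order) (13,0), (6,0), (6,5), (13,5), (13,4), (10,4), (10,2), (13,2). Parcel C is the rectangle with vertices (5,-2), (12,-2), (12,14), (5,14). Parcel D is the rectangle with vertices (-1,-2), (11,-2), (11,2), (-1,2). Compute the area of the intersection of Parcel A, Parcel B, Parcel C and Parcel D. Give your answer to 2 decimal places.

5.00

The intersection is the polygon with vertices (6,2), (10,2), (11,2), (11,1), (6,1).
By the shoelace formula its area is 5.00.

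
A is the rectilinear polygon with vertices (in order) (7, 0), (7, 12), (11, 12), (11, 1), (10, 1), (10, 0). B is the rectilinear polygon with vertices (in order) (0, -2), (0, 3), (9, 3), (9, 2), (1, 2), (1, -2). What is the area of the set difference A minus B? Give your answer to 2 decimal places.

45.00

|A| = 47, |A∩B| = 2.
|A ∖ B| = |A| − |A∩B| = 47 − 2 = 45.00.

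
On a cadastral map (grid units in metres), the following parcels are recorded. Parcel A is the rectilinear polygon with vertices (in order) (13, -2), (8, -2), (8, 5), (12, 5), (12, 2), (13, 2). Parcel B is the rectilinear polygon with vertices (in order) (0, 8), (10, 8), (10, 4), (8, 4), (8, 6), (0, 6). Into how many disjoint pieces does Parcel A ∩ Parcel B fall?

1

Parcel A ∩ Parcel B is a single connected region.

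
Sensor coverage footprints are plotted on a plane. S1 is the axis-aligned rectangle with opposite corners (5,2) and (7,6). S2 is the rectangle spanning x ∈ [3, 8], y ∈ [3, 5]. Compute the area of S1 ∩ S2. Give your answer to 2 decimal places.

|S1∩S2|: x∈[5,7], y∈[3,5] → 2·2 = 4.

4.00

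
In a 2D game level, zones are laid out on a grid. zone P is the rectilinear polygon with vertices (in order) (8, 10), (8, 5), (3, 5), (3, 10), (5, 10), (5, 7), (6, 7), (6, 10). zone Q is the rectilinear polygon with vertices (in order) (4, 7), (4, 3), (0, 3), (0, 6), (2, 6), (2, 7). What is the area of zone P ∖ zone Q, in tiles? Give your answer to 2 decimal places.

|zone P| = 22, |zone P∩zone Q| = 2.
|zone P ∖ zone Q| = |zone P| − |zone P∩zone Q| = 22 − 2 = 20.00.

20.00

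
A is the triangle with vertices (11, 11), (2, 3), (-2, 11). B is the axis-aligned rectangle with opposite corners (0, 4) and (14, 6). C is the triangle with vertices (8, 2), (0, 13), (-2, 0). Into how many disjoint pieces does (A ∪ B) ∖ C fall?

2

(A ∪ B) ∖ C splits into 2 disjoint pieces (area 40.9375, area 2.19).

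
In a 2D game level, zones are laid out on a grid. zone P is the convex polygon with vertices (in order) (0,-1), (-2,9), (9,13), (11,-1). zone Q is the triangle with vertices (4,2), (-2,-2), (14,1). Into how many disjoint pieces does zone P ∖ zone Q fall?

2

zone P ∖ zone Q splits into 2 disjoint pieces (area 111.1569, area 5.3667).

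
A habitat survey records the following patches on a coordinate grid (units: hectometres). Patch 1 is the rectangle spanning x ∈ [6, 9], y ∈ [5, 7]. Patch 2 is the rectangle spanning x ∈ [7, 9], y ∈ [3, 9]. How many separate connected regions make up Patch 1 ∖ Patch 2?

Patch 1 ∖ Patch 2 is a single connected region.

1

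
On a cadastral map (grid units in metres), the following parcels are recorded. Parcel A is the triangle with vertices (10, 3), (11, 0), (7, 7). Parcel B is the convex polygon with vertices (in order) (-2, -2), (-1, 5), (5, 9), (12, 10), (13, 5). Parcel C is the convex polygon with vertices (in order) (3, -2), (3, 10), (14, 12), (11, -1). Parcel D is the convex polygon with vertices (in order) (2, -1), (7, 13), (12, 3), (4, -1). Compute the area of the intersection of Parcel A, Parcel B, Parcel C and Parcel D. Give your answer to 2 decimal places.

The intersection is the polygon with vertices (9.165,3.211), (7,7), (9.667,3.444).
By the shoelace formula its area is 1.20.

1.20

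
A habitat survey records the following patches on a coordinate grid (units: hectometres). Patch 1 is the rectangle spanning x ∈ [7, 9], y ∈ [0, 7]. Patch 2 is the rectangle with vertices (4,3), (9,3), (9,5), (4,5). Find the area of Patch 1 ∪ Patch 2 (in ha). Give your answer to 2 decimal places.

20.00

By inclusion–exclusion:
Individual areas: |Patch 1| = 14, |Patch 2| = 10.
|Patch 1∩Patch 2|: x∈[7,9], y∈[3,5] → 2·2 = 4.
|Patch 1 ∪ Patch 2| = 24 − 4 = 20.00.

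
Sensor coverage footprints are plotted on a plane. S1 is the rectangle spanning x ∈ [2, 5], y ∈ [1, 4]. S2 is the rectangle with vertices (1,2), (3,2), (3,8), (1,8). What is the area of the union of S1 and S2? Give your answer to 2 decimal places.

By inclusion–exclusion:
Individual areas: |S1| = 9, |S2| = 12.
|S1∩S2|: x∈[2,3], y∈[2,4] → 1·2 = 2.
|S1 ∪ S2| = 21 − 2 = 19.00.

19.00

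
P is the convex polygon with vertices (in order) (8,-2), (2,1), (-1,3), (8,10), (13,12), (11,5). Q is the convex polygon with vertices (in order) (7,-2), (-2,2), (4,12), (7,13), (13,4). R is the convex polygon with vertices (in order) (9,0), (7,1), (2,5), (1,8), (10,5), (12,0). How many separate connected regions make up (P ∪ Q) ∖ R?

(P ∪ Q) ∖ R splits into 2 disjoint pieces (area 38.6012, area 59.4064).

2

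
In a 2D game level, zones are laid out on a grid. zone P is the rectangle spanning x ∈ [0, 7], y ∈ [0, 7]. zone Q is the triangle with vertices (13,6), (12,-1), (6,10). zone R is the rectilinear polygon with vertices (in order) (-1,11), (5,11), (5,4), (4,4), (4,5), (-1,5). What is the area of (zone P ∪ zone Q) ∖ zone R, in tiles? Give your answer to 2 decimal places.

64.50

|zone P ∪ zone Q| = 75.5.
|(zone P ∪ zone Q) ∩ zone R| = 11.
|(zone P ∪ zone Q) ∖ zone R| = 75.5 − 11 = 64.50.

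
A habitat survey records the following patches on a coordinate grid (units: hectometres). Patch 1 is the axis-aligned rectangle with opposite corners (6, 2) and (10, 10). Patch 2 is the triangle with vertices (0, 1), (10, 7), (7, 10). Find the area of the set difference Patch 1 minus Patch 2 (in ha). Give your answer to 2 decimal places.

|Patch 1| = 32, |Patch 1∩Patch 2| = 11.6571.
|Patch 1 ∖ Patch 2| = |Patch 1| − |Patch 1∩Patch 2| = 32 − 11.6571 = 20.34.

20.34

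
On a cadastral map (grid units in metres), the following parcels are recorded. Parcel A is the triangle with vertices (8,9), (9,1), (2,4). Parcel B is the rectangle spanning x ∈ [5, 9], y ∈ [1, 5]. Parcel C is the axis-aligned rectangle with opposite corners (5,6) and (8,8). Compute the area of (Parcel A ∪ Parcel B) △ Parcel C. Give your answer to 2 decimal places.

|Parcel A ∪ Parcel B| = 30.9286.
|(Parcel A ∪ Parcel B) ∩ Parcel C| = 4.65.
|(Parcel A ∪ Parcel B) △ Parcel C| = 30.9286 + 6 − 9.3 = 27.63.

27.63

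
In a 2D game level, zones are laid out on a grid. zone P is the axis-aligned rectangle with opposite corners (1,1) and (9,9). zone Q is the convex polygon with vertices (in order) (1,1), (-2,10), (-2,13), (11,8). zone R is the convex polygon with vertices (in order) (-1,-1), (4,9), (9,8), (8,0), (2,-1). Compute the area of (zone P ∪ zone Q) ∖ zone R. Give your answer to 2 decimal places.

|zone P ∪ zone Q| = 97.4692.
|(zone P ∪ zone Q) ∩ zone R| = 49.8375.
|(zone P ∪ zone Q) ∖ zone R| = 97.4692 − 49.8375 = 47.63.

47.63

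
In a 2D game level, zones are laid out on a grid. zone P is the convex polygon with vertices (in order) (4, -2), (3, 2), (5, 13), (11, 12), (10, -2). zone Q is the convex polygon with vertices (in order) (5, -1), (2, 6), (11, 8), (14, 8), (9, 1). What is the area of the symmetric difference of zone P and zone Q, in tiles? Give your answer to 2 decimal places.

62.35

|zone P| = 97, |zone Q| = 57, |zone P∩zone Q| = 45.823.
|zone P △ zone Q| = |zone P| + |zone Q| − 2·|zone P∩zone Q| = 97 + 57 − 91.6461 = 62.35.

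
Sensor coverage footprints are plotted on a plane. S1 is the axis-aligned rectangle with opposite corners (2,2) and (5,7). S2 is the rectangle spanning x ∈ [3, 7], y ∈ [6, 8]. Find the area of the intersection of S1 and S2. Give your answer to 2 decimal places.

|S1∩S2|: x∈[3,5], y∈[6,7] → 2·1 = 2.

2.00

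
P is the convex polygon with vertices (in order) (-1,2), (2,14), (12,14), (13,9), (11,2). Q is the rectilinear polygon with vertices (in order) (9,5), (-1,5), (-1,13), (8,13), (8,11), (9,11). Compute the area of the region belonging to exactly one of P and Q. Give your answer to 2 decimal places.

|P| = 140.5, |Q| = 78, |P∩Q| = 64.
|P △ Q| = |P| + |Q| − 2·|P∩Q| = 140.5 + 78 − 128 = 90.50.

90.50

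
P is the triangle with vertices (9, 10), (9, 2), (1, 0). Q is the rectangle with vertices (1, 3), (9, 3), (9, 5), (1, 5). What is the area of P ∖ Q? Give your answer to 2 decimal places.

|P| = 32, |P∩Q| = 9.6.
|P ∖ Q| = |P| − |P∩Q| = 32 − 9.6 = 22.40.

22.40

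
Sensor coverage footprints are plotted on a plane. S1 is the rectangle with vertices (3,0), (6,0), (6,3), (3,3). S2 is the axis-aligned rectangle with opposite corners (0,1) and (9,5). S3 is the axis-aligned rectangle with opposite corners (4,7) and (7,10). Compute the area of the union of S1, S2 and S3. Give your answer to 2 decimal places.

By inclusion–exclusion:
Individual areas: |S1| = 9, |S2| = 36, |S3| = 9.
|S1∩S2|: x∈[3,6], y∈[1,3] → 3·2 = 6.
|S1∩S3| = 0 (no overlap).
|S2∩S3| = 0 (no overlap).
|S1∩S2∩S3| = 0.
|S1 ∪ S2 ∪ S3| = 54 − 6 + 0 = 48.00.

48.00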